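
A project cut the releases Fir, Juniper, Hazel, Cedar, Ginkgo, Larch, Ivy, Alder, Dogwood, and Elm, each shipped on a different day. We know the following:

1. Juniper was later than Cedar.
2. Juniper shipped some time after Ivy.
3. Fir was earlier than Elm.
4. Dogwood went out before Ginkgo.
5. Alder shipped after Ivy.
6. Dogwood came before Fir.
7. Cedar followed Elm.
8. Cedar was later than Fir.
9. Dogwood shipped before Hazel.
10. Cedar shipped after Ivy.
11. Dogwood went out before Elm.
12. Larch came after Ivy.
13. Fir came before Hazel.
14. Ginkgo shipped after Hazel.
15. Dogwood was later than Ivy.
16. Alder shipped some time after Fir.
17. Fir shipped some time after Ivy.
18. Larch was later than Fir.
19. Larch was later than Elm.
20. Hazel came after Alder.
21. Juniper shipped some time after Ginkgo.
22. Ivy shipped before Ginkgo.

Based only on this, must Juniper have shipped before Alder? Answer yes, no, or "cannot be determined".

Tracing the constraints gives Alder → Hazel → Ginkgo → Juniper, so Alder must come before Juniper.
That means Juniper cannot be before Alder.

no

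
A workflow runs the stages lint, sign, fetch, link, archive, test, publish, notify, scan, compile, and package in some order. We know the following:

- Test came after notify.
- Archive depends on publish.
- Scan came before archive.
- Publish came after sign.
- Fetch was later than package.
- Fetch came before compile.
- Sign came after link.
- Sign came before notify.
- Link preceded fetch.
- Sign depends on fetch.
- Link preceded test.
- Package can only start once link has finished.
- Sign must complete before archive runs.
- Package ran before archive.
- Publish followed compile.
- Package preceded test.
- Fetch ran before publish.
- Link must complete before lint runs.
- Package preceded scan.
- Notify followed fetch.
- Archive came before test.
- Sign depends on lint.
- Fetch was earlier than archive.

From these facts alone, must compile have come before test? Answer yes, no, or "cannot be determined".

Chain the constraints: compile → publish → archive → test. Each link is directly stated, so compile comes before test.

yes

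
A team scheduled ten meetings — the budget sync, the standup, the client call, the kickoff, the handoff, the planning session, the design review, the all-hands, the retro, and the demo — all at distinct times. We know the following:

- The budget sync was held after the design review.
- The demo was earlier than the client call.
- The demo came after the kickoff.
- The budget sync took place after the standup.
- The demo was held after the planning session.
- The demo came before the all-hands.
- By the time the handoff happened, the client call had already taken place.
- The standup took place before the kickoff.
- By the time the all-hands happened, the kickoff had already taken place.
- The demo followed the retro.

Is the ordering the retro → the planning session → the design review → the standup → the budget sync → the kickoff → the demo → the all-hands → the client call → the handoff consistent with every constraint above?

Check each stated constraint against the proposed order — e.g. the planning session is ahead of the demo; the retro is ahead of the demo. Every pair is in the required order; nothing is violated.

yes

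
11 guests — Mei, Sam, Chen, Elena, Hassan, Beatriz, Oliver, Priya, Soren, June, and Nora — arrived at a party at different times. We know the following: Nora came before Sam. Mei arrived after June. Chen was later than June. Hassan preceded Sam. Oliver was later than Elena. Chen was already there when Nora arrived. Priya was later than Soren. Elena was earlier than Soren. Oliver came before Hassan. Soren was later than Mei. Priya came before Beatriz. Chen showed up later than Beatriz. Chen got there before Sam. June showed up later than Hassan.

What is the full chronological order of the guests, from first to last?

The constraints fix every adjacent pair, so only one ordering works:
Elena → Oliver → Hassan → June → Mei → Soren → Priya → Beatriz → Chen → Nora → Sam.

Elena, Oliver, Hassan, June, Mei, Soren, Priya, Beatriz, Chen, Nora, Sam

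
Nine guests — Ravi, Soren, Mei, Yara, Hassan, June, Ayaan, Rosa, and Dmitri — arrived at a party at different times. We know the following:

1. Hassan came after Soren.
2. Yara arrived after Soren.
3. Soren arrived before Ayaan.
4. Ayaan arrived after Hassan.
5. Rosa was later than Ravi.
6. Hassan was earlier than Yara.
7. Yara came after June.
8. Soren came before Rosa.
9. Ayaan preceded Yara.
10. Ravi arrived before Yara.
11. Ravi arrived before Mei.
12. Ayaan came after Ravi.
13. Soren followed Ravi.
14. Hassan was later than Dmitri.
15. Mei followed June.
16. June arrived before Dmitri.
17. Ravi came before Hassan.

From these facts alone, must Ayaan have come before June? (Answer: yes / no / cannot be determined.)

no

Tracing the constraints gives June → Dmitri → Hassan → Ayaan, so June must come before Ayaan.
That means Ayaan cannot be before June.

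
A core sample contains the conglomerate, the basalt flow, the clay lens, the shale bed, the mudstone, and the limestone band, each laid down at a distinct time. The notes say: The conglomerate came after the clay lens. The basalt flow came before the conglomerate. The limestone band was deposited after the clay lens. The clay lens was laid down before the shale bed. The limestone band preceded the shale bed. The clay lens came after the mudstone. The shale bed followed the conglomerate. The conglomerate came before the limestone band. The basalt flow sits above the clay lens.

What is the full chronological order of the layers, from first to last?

the mudstone, the clay lens, the basalt flow, the conglomerate, the limestone band, the shale bed

The constraints fix every adjacent pair, so only one ordering works:
the mudstone → the clay lens → the basalt flow → the conglomerate → the limestone band → the shale bed.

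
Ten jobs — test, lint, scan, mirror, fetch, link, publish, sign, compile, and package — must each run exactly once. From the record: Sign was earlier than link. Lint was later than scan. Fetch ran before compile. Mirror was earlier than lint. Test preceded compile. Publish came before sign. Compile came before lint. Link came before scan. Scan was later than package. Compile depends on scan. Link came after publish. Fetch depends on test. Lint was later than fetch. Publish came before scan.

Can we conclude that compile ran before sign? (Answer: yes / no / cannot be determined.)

no

Tracing the constraints gives sign → link → scan → compile, so sign must come before compile.
That means compile cannot be before sign.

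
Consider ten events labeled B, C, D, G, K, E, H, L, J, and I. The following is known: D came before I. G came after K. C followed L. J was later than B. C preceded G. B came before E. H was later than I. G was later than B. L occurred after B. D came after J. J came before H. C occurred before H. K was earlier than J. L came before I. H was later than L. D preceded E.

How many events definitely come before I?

Directly stated before I: D and L.
B reaches I via B → L → I.
J reaches I via J → D → I.
K reaches I via K → J → D → I.
No chain forces E (or any of the others) ahead of I.
That's B, D, J, K, and L — 5 in all.

5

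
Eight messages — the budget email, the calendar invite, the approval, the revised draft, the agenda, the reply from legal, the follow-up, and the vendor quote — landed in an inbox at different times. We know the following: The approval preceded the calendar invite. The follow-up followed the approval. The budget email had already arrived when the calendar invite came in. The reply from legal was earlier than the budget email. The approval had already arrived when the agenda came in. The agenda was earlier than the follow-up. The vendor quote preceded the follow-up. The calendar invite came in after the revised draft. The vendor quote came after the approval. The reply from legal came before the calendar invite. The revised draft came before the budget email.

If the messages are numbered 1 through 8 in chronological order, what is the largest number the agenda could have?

The agenda must come before the follow-up — 1 message forced after it.
Everything else can be placed before the agenda in some valid order, so the agenda can sit as late as position 8 − 1 = 7.

7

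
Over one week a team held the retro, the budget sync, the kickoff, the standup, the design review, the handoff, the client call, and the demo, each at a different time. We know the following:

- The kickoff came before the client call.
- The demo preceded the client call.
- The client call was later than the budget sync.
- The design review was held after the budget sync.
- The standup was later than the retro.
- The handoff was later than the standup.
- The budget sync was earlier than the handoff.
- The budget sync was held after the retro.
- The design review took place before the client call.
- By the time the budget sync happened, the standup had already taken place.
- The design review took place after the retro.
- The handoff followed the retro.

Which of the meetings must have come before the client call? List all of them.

the budget sync, the demo, the design review, the kickoff, the retro, the standup

Directly stated before the client call: the budget sync, the demo, the design review, and the kickoff.
The retro reaches the client call via the retro → the design review → the client call.
The standup reaches the client call via the standup → the budget sync → the client call.
No chain forces the handoff ahead of the client call.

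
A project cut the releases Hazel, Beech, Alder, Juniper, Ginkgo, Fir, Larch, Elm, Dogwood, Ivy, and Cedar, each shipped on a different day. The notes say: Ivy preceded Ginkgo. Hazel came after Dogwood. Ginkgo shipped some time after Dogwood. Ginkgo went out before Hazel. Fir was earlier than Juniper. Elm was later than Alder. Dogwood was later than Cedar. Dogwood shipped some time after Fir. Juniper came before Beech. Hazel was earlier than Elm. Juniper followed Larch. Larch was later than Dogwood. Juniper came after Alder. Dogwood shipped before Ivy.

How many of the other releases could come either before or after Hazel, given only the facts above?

Forced before Hazel: Cedar, Dogwood, Fir, Ginkgo, and Ivy; forced after Hazel: Elm.
That leaves Alder, Beech, Juniper, and Larch with no forced order relative to Hazel — 4.

4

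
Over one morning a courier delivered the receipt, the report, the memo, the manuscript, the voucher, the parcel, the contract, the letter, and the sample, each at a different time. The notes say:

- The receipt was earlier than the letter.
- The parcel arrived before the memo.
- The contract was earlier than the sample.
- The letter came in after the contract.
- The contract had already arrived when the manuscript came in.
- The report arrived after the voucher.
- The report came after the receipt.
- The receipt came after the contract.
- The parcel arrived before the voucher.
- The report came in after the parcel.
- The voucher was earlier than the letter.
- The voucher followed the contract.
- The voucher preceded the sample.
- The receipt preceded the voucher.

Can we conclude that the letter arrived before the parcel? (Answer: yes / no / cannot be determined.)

Tracing the constraints gives the parcel → the voucher → the letter, so the parcel must come before the letter.
That means the letter cannot be before the parcel.

no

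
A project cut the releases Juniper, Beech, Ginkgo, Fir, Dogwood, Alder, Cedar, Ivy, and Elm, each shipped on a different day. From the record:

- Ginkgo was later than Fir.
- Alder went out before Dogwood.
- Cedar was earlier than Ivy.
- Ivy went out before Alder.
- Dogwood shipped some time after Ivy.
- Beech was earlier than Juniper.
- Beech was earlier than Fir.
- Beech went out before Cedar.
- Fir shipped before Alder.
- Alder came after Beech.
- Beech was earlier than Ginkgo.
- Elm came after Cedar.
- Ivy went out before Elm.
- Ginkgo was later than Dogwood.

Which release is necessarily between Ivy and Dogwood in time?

Alder

Tracing the constraints gives Ivy → Alder → Dogwood, so Alder sits after Ivy and before Dogwood.
No other release is forced both after Ivy and before Dogwood.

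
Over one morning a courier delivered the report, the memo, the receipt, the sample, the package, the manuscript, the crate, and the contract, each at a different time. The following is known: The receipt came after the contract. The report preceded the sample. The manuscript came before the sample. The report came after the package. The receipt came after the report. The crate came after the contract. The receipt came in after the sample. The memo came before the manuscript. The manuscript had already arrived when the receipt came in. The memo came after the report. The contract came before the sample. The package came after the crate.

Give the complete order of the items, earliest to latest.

The constraints fix every adjacent pair, so only one ordering works:
the contract → the crate → the package → the report → the memo → the manuscript → the sample → the receipt.

the contract, the crate, the package, the report, the memo, the manuscript, the sample, the receipt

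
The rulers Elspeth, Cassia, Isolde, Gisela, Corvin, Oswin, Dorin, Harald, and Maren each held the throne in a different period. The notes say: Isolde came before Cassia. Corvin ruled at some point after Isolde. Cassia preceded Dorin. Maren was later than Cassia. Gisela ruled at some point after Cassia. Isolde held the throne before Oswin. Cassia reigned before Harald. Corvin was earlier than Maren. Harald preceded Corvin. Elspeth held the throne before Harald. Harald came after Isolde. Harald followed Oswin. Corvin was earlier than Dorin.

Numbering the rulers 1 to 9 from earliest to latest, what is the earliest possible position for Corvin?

6

Cassia, Elspeth, Harald, Isolde, and Oswin must all come before Corvin — 5 forced predecessors.
Nothing else is forced ahead of Corvin, so their earliest slot is position 5 + 1 = 6.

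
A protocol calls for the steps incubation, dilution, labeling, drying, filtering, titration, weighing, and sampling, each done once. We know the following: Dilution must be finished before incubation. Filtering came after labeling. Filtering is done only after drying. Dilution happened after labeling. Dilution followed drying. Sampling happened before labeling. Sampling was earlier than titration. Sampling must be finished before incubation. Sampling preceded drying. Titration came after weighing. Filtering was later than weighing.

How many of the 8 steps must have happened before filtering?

4

Directly stated before filtering: drying, labeling, and weighing.
Sampling reaches filtering via sampling → labeling → filtering.
No chain forces titration (or any of the others) ahead of filtering.
That's drying, labeling, sampling, and weighing — 4 in all.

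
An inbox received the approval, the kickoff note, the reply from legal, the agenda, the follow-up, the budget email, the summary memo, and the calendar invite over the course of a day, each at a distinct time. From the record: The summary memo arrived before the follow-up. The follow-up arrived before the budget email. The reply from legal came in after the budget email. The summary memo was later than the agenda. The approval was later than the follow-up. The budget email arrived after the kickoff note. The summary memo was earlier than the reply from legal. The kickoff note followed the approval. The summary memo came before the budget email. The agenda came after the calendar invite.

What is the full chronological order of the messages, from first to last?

the calendar invite, the agenda, the summary memo, the follow-up, the approval, the kickoff note, the budget email, the reply from legal

The constraints fix every adjacent pair, so only one ordering works:
the calendar invite → the agenda → the summary memo → the follow-up → the approval → the kickoff note → the budget email → the reply from legal.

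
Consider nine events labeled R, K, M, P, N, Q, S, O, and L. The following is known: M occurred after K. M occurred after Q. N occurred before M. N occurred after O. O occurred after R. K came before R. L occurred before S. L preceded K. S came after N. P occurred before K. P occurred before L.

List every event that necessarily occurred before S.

K, L, N, O, P, R

Directly stated before S: L and N.
K reaches S via K → R → O → N → S.
O reaches S via O → N → S.
P reaches S via P → L → S.
Likewise R reaches S by chaining the stated constraints.
No chain forces M (or any of the others) ahead of S.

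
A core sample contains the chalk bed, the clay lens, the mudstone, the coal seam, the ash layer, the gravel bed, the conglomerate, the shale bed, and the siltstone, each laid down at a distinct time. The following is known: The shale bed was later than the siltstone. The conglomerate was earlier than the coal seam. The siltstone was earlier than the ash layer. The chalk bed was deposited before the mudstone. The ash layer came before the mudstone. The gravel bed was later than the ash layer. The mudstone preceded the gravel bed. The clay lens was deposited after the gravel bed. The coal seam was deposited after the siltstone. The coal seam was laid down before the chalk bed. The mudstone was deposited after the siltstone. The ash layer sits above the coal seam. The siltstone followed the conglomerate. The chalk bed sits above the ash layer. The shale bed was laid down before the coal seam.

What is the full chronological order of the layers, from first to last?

The constraints fix every adjacent pair, so only one ordering works:
the conglomerate → the siltstone → the shale bed → the coal seam → the ash layer → the chalk bed → the mudstone → the gravel bed → the clay lens.

the conglomerate, the siltstone, the shale bed, the coal seam, the ash layer, the chalk bed, the mudstone, the gravel bed, the clay lens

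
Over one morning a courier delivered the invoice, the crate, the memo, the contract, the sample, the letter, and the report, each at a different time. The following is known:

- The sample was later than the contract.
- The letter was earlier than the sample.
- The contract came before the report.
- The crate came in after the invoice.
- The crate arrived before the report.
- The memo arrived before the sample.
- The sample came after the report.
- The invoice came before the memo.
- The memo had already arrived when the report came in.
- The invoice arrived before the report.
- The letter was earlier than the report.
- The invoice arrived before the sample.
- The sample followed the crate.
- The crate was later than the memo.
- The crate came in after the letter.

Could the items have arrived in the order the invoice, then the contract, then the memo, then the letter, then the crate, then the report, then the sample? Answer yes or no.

Check each stated constraint against the proposed order — e.g. the contract is ahead of the sample; the invoice is ahead of the sample. Every pair is in the required order; nothing is violated.

yes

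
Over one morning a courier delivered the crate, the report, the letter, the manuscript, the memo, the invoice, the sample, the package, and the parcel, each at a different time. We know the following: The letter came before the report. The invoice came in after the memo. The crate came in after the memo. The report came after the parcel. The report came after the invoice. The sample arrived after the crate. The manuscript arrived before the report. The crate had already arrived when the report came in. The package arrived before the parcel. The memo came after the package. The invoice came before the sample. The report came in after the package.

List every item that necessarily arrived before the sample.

Directly stated before the sample: the crate and the invoice.
The memo reaches the sample via the memo → the invoice → the sample.
The package reaches the sample via the package → the memo → the invoice → the sample.
No chain forces the letter (or any of the others) ahead of the sample.

the crate, the invoice, the memo, the package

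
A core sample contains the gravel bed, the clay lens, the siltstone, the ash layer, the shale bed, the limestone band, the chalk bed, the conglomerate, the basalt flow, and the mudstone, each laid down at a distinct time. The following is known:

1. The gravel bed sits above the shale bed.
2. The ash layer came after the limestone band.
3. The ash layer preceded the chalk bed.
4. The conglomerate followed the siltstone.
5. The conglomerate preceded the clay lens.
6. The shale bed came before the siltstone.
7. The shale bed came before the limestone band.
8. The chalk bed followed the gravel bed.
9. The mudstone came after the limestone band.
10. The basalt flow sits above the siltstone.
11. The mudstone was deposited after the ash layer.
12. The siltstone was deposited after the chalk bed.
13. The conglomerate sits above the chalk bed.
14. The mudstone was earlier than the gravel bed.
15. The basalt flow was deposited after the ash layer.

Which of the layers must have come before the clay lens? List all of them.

the ash layer, the chalk bed, the conglomerate, the gravel bed, the limestone band, the mudstone, the shale bed, the siltstone

Directly stated before the clay lens: the conglomerate.
The ash layer reaches the clay lens via the ash layer → the chalk bed → the conglomerate → the clay lens.
The chalk bed reaches the clay lens via the chalk bed → the conglomerate → the clay lens.
The gravel bed reaches the clay lens via the gravel bed → the chalk bed → the conglomerate → the clay lens.
Likewise the limestone band, the mudstone, the shale bed, and the siltstone each reach the clay lens by chaining the stated constraints.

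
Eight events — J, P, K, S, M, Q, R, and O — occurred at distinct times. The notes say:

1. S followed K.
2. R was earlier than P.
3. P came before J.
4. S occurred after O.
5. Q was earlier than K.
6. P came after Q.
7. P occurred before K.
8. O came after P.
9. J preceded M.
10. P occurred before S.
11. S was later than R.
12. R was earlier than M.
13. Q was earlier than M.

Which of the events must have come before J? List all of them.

Directly stated before J: P.
Q reaches J via Q → P → J.
R reaches J via R → P → J.
No chain forces M (or any of the others) ahead of J.

P, Q, R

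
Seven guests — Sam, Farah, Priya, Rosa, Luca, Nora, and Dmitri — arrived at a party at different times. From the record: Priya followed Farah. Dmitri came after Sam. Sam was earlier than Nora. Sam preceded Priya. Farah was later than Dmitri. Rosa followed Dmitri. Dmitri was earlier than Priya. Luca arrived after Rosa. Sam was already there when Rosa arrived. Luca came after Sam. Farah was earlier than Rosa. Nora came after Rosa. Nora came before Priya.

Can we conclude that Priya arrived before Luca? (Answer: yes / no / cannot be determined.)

No chain of stated constraints runs from Priya to Luca, and none runs from Luca to Priya either.
So the relative order of Priya and Luca is not fixed by the given facts.

cannot be determined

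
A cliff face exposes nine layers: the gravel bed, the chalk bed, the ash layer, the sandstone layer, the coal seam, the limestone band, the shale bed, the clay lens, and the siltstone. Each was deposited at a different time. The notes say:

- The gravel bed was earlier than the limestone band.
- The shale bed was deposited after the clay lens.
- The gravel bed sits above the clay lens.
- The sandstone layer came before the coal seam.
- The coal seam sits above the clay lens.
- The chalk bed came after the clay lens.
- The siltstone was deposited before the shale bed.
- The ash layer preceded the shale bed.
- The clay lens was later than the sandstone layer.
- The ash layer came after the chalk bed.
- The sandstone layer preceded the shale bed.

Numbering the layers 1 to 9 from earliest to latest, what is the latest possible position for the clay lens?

3

The clay lens must come before the ash layer, the chalk bed, the coal seam, the gravel bed, the limestone band, and the shale bed — 6 layers forced after it.
Everything else can be placed before the clay lens in some valid order, so the clay lens can sit as late as position 9 − 6 = 3.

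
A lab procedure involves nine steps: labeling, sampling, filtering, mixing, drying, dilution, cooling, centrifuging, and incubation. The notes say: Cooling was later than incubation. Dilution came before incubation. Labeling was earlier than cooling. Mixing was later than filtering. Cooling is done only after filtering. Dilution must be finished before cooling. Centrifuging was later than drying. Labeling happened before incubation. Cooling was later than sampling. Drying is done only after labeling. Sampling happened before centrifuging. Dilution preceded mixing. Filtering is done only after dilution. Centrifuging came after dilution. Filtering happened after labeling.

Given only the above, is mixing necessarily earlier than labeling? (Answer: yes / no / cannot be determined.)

no

Tracing the constraints gives labeling → filtering → mixing, so labeling must come before mixing.
That means mixing cannot be before labeling.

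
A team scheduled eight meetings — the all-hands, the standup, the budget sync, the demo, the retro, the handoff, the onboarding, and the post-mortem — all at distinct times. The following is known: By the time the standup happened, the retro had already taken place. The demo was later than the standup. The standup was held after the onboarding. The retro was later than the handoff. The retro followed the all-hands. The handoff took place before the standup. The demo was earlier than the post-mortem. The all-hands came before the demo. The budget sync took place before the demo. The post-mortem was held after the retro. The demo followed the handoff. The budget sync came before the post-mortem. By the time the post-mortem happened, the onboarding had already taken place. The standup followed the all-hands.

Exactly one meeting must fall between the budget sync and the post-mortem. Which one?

Tracing the constraints gives the budget sync → the demo → the post-mortem, so the demo sits after the budget sync and before the post-mortem.
No other meeting is forced both after the budget sync and before the post-mortem.

the demo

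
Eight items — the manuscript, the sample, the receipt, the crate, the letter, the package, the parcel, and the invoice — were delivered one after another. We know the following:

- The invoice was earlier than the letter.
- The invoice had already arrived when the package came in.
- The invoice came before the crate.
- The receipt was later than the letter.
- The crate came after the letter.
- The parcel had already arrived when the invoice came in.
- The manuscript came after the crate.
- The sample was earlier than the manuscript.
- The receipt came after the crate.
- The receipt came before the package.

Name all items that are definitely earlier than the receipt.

the crate, the invoice, the letter, the parcel

Directly stated before the receipt: the crate and the letter.
The invoice reaches the receipt via the invoice → the letter → the receipt.
The parcel reaches the receipt via the parcel → the invoice → the letter → the receipt.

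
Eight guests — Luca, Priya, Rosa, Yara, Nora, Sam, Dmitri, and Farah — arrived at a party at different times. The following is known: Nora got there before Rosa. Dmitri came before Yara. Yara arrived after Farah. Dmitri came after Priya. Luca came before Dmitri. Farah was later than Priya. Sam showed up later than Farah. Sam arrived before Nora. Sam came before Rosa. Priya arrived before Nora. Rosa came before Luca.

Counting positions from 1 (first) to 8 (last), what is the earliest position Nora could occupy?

4

Farah, Priya, and Sam must all come before Nora — 3 forced predecessors.
Nothing else is forced ahead of Nora, so their earliest slot is position 3 + 1 = 4.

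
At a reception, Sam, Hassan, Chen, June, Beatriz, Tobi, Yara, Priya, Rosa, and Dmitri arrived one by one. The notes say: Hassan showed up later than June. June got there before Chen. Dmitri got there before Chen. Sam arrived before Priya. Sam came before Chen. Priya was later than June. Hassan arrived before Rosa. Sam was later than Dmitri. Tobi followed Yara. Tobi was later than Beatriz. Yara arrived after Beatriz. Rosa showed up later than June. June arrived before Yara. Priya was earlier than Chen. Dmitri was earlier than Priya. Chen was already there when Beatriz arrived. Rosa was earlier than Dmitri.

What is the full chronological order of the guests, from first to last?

June, Hassan, Rosa, Dmitri, Sam, Priya, Chen, Beatriz, Yara, Tobi

The constraints fix every adjacent pair, so only one ordering works:
June → Hassan → Rosa → Dmitri → Sam → Priya → Chen → Beatriz → Yara → Tobi.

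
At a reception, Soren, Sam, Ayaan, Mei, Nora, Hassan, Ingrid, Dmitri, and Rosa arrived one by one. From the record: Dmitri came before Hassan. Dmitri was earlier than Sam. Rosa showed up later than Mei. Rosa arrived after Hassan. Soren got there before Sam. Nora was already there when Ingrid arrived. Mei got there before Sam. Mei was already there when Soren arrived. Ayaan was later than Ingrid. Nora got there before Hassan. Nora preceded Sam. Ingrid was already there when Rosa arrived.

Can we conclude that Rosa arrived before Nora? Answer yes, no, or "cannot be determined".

Tracing the constraints gives Nora → Hassan → Rosa, so Nora must come before Rosa.
That means Rosa cannot be before Nora.

no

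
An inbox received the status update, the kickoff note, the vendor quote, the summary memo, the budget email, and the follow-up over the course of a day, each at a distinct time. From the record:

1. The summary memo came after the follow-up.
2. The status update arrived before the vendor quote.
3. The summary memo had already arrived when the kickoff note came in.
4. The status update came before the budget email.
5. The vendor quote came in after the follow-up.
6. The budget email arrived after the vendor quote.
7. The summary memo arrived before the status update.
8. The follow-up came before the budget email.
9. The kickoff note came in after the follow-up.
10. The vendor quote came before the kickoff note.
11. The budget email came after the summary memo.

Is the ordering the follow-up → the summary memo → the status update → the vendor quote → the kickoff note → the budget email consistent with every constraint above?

yes

Check each stated constraint against the proposed order — e.g. the summary memo is ahead of the budget email; the follow-up is ahead of the budget email. Every pair is in the required order; nothing is violated.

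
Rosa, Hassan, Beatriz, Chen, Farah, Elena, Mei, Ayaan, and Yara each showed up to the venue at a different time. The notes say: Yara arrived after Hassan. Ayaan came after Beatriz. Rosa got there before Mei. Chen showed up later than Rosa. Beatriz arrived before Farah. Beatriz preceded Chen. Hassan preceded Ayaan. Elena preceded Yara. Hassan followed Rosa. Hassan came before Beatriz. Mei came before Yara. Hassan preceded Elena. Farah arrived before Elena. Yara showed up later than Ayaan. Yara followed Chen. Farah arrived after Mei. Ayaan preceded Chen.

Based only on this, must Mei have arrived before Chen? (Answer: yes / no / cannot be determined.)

cannot be determined

No chain of stated constraints runs from Mei to Chen, and none runs from Chen to Mei either.
So the relative order of Mei and Chen is not fixed by the given facts.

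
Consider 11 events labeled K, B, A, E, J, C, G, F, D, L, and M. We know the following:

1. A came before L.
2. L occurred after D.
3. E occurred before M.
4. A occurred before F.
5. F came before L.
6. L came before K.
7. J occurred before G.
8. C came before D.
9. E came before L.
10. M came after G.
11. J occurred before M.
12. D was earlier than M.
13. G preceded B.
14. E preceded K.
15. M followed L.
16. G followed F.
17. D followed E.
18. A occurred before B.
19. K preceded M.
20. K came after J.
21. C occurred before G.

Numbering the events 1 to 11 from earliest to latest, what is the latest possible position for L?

9

L must come before K and M — 2 events forced after it.
Everything else can be placed before L in some valid order, so L can sit as late as position 11 − 2 = 9.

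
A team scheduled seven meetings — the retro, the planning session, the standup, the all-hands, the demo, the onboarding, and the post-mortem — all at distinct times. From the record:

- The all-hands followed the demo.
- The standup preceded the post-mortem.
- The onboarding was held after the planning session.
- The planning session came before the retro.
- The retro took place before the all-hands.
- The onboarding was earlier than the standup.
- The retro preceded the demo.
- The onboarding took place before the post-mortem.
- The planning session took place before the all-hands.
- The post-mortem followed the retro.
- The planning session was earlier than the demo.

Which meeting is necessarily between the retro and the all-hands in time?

Tracing the constraints gives the retro → the demo → the all-hands, so the demo sits after the retro and before the all-hands.
No other meeting is forced both after the retro and before the all-hands.

the demo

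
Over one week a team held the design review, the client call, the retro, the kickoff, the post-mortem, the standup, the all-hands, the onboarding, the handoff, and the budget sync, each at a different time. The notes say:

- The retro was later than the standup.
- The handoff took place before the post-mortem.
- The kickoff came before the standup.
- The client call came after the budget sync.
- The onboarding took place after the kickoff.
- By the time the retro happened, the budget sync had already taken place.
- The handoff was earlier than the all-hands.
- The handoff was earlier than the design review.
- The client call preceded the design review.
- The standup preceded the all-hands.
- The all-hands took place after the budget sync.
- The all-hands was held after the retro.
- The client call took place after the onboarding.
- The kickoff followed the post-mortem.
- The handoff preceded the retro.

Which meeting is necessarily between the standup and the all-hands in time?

Tracing the constraints gives the standup → the retro → the all-hands, so the retro sits after the standup and before the all-hands.
No other meeting is forced both after the standup and before the all-hands.

the retro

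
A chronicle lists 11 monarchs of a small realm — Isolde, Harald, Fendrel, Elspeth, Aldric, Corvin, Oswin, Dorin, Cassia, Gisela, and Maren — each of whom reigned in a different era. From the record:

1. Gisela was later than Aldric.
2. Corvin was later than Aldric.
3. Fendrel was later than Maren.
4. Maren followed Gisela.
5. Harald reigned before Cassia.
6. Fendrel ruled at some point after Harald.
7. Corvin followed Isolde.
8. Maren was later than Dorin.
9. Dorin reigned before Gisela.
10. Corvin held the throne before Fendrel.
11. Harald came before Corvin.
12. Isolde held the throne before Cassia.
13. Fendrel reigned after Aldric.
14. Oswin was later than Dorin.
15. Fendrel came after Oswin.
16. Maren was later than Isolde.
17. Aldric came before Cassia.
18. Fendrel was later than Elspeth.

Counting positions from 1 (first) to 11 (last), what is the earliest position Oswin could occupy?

Dorin must come before Oswin — 1 forced predecessor.
Nothing else is forced ahead of Oswin, so their earliest slot is position 1 + 1 = 2.

2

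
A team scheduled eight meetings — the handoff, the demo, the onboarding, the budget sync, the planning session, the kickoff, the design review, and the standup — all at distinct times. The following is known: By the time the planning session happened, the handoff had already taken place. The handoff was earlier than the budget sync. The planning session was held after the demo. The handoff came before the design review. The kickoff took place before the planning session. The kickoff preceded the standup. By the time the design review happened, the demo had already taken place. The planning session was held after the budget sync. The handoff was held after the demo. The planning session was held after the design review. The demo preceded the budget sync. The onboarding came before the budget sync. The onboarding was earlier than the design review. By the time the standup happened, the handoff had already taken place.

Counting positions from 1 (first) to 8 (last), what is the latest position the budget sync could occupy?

The budget sync must come before the planning session — 1 meeting forced after it.
Everything else can be placed before the budget sync in some valid order, so the budget sync can sit as late as position 8 − 1 = 7.

7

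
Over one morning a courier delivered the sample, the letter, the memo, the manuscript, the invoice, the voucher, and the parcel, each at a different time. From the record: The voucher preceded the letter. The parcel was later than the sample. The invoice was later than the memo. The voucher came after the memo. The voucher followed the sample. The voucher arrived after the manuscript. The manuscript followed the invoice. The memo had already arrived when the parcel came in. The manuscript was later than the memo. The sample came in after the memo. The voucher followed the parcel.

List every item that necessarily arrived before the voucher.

Directly stated before the voucher: the manuscript, the memo, the parcel, and the sample.
The invoice reaches the voucher via the invoice → the manuscript → the voucher.

the invoice, the manuscript, the memo, the parcel, the sample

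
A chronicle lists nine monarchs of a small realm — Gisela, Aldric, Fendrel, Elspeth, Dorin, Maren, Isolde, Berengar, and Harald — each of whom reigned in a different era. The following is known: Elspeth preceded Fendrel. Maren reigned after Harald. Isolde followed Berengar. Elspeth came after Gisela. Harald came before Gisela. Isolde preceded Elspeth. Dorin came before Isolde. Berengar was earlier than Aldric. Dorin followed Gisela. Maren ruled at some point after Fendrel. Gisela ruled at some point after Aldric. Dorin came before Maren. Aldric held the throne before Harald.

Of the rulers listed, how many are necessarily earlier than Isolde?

Directly stated before Isolde: Berengar and Dorin.
Aldric reaches Isolde via Aldric → Gisela → Dorin → Isolde.
Gisela reaches Isolde via Gisela → Dorin → Isolde.
Harald reaches Isolde via Harald → Gisela → Dorin → Isolde.
That's Aldric, Berengar, Dorin, Gisela, and Harald — 5 in all.

5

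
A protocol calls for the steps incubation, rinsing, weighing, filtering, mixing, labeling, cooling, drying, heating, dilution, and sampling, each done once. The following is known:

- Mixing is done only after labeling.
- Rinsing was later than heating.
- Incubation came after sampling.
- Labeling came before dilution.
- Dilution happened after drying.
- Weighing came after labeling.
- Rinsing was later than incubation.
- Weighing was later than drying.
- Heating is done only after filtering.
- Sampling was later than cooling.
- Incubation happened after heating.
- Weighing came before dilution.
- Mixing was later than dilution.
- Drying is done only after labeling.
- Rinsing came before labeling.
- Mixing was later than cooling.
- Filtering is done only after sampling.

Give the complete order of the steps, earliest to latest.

cooling, sampling, filtering, heating, incubation, rinsing, labeling, drying, weighing, dilution, mixing

The constraints fix every adjacent pair, so only one ordering works:
cooling → sampling → filtering → heating → incubation → rinsing → labeling → drying → weighing → dilution → mixing.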